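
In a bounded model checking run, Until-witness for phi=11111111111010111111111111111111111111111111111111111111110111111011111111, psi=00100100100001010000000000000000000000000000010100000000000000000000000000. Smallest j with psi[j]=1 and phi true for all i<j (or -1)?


(phi U psi) at 0: need smallest j with psi[j]=1 and phi[i]=1 for all i in [0,j).
Scan from step 0:
  step 0: phi=1, psi=0 -> continue
  step 1: phi=1, psi=0 -> continue
  step 2: psi=1 and phi held for [0,2) -> witness found
Witness step = 2

2


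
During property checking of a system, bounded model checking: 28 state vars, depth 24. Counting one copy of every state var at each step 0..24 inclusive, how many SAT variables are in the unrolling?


BMC unrolls to depth k, creating one copy of each state var for steps 0..k.
Step count = 24 + 1 = 25 (steps 0 through 24)
Vars per step = 28
Total = 28 * 25 = 700

700


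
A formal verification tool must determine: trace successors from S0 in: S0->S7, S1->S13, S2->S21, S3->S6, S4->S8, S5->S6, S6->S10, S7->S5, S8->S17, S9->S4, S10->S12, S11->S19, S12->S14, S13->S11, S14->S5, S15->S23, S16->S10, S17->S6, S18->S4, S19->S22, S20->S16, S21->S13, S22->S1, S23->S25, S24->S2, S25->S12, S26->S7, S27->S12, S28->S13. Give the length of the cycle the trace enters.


Trace from S0 until a state repeats:
  S0 -> S7 -> S5 -> S6 -> S10 -> S12 -> S14 -> S5
S5 first seen at step 2, revisited at step 7.
Cycle length = 7 - 2 = 5

5


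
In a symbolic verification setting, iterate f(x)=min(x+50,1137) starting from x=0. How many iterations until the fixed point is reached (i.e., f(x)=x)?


Step 1: x=0, cap=1137, increment=50
Step 2: x grows by 50 each step until capped at 1137; fixed point is x=1137
Step 3: iterations = ceil(1137/50) = 23

23


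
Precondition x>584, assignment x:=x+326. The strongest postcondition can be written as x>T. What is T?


Formula: sp(P, x:=E) = exists old_x. (x = E[old_x/x]) AND P[old_x/x] (old_x is the value of x before the assignment; eliminate old_x by solving x = E[old_x/x] for old_x)
Step 1: Precondition P: x>584, i.e. old_x > 584
Step 2: Assignment gives x = old_x + 326, so old_x = x - 326
Step 3: Substitute into P: x - 326 > 584
Step 4: Simplify: x > 584+326 = 910

910


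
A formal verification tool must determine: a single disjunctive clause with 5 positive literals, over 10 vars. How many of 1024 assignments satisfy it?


Step 1: Total=2^10=1024
Step 2: Unsat when all 5 false: 2^5=32
Step 3: Sat=1024-32=992

992


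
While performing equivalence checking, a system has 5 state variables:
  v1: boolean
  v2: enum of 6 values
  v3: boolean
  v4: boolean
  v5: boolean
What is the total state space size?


State space = product of domain sizes of all variables.
Domain sizes:
  v1 (boolean): 2
  v2 (enum of 6 values): 6
  v3 (boolean): 2
  v4 (boolean): 2
  v5 (boolean): 2
Product = 2 * 6 * 2 * 2 * 2 = 96

96


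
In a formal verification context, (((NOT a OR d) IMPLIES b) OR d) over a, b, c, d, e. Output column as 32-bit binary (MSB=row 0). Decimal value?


Formula: (((NOT a OR d) IMPLIES b) OR d) over a, b, c, d, e (32 rows)
Evaluate each row (bits = a,b,c,d,e, MSB first):
  row 0 [00000]: (((NOT 0 OR 0) IMPLIES 0) OR 0) -> 0
  row 1 [00001]: (((NOT 0 OR 0) IMPLIES 0) OR 0) -> 0
  row 2 [00010]: (((NOT 0 OR 1) IMPLIES 0) OR 1) -> 1
  row 3 [00011]: (((NOT 0 OR 1) IMPLIES 0) OR 1) -> 1
  row 4 [00100]: (((NOT 0 OR 0) IMPLIES 0) OR 0) -> 0
  row 5 [00101]: (((NOT 0 OR 0) IMPLIES 0) OR 0) -> 0
  row 6 [00110]: (((NOT 0 OR 1) IMPLIES 0) OR 1) -> 1
  row 7 [00111]: (((NOT 0 OR 1) IMPLIES 0) OR 1) -> 1
  row 8 [01000]: (((NOT 0 OR 0) IMPLIES 1) OR 0) -> 1
  row 9 [01001]: (((NOT 0 OR 0) IMPLIES 1) OR 0) -> 1
  row 10 [01010]: (((NOT 0 OR 1) IMPLIES 1) OR 1) -> 1
  row 11 [01011]: (((NOT 0 OR 1) IMPLIES 1) OR 1) -> 1
  row 12 [01100]: (((NOT 0 OR 0) IMPLIES 1) OR 0) -> 1
  row 13 [01101]: (((NOT 0 OR 0) IMPLIES 1) OR 0) -> 1
  row 14 [01110]: (((NOT 0 OR 1) IMPLIES 1) OR 1) -> 1
  row 15 [01111]: (((NOT 0 OR 1) IMPLIES 1) OR 1) -> 1
  row 16 [10000]: (((NOT 1 OR 0) IMPLIES 0) OR 0) -> 1
  row 17 [10001]: (((NOT 1 OR 0) IMPLIES 0) OR 0) -> 1
  row 18 [10010]: (((NOT 1 OR 1) IMPLIES 0) OR 1) -> 1
  row 19 [10011]: (((NOT 1 OR 1) IMPLIES 0) OR 1) -> 1
  row 20 [10100]: (((NOT 1 OR 0) IMPLIES 0) OR 0) -> 1
  row 21 [10101]: (((NOT 1 OR 0) IMPLIES 0) OR 0) -> 1
  row 22 [10110]: (((NOT 1 OR 1) IMPLIES 0) OR 1) -> 1
  row 23 [10111]: (((NOT 1 OR 1) IMPLIES 0) OR 1) -> 1
  row 24 [11000]: (((NOT 1 OR 0) IMPLIES 1) OR 0) -> 1
  row 25 [11001]: (((NOT 1 OR 0) IMPLIES 1) OR 0) -> 1
  row 26 [11010]: (((NOT 1 OR 1) IMPLIES 1) OR 1) -> 1
  row 27 [11011]: (((NOT 1 OR 1) IMPLIES 1) OR 1) -> 1
  row 28 [11100]: (((NOT 1 OR 0) IMPLIES 1) OR 0) -> 1
  row 29 [11101]: (((NOT 1 OR 0) IMPLIES 1) OR 0) -> 1
  row 30 [11110]: (((NOT 1 OR 1) IMPLIES 1) OR 1) -> 1
  row 31 [11111]: (((NOT 1 OR 1) IMPLIES 1) OR 1) -> 1
Full result column, 4 rows per line (a,b,c fixed per line; d,e runs 00..11 left to right):
  rows 0-3 [a,b,c=000]: 0011  = hex 3
  rows 4-7 [a,b,c=001]: 0011  = hex 3
  rows 8-11 [a,b,c=010]: 1111  = hex F
  rows 12-15 [a,b,c=011]: 1111  = hex F
  rows 16-19 [a,b,c=100]: 1111  = hex F
  rows 20-23 [a,b,c=101]: 1111  = hex F
  rows 24-27 [a,b,c=110]: 1111  = hex F
  rows 28-31 [a,b,c=111]: 1111  = hex F
Output column (row 0 .. row 31) = 00110011111111111111111111111111
Output column grouped in 4s = 0011 0011 1111 1111 1111 1111 1111 1111 = 0x33FFFFFF
Convert to decimal digit by digit (value = value*16 + digit):
  3 -> 3
  3*16 + 3 = 51
  51*16 + 15 (F) = 831
  831*16 + 15 (F) = 13311
  13311*16 + 15 (F) = 212991
  212991*16 + 15 (F) = 3407871
  3407871*16 + 15 (F) = 54525951
  54525951*16 + 15 (F) = 872415231
Decimal = 872415231

872415231


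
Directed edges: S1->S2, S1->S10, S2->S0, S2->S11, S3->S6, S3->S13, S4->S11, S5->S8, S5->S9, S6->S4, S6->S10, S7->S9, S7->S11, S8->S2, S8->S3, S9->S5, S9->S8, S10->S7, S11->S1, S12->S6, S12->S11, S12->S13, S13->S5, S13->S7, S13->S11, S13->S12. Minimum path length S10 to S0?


BFS layer-by-layer from S10:
  dist 0: {S10}
  dist 1: {S7}
  dist 2: {S9, S11}
  dist 3: {S1, S5, S8}
  dist 4: {S2, S3}
  dist 5: {S0, S6, S13}
  -> S0 reached at distance 5
Shortest path length = 5

5


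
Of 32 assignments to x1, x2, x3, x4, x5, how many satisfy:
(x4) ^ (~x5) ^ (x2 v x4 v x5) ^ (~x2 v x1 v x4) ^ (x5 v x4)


CNF with 5 clauses over 5 vars (32 assignments).
An assignment satisfies CNF iff every clause has >=1 true literal.
Check each row (bits = x1,x2,x3,x4,x5; clause T/F shown):
  row 0 [00000]: clauses=FTFTF -> 0
  row 1 [00001]: clauses=FFTTT -> 0
  row 2 [00010]: clauses=TTTTT -> 1
  row 3 [00011]: clauses=TFTTT -> 0
  row 4 [00100]: clauses=FTFTF -> 0
  row 5 [00101]: clauses=FFTTT -> 0
  row 6 [00110]: clauses=TTTTT -> 1
  row 7 [00111]: clauses=TFTTT -> 0
  row 8 [01000]: clauses=FTTFF -> 0
  row 9 [01001]: clauses=FFTFT -> 0
  row 10 [01010]: clauses=TTTTT -> 1
  row 11 [01011]: clauses=TFTTT -> 0
  row 12 [01100]: clauses=FTTFF -> 0
  row 13 [01101]: clauses=FFTFT -> 0
  row 14 [01110]: clauses=TTTTT -> 1
  row 15 [01111]: clauses=TFTTT -> 0
  row 16 [10000]: clauses=FTFTF -> 0
  row 17 [10001]: clauses=FFTTT -> 0
  row 18 [10010]: clauses=TTTTT -> 1
  row 19 [10011]: clauses=TFTTT -> 0
  row 20 [10100]: clauses=FTFTF -> 0
  row 21 [10101]: clauses=FFTTT -> 0
  row 22 [10110]: clauses=TTTTT -> 1
  row 23 [10111]: clauses=TFTTT -> 0
  row 24 [11000]: clauses=FTTTF -> 0
  row 25 [11001]: clauses=FFTTT -> 0
  row 26 [11010]: clauses=TTTTT -> 1
  row 27 [11011]: clauses=TFTTT -> 0
  row 28 [11100]: clauses=FTTTF -> 0
  row 29 [11101]: clauses=FFTTT -> 0
  row 30 [11110]: clauses=TTTTT -> 1
  row 31 [11111]: clauses=TFTTT -> 0
Full result column, 8 rows per line (x1,x2 fixed per line; x3,x4,x5 runs 000..111 left to right):
  rows 0-7 [x1,x2=00]: 00100010  (ones: 2)
  rows 8-15 [x1,x2=01]: 00100010  (ones: 2)
  rows 16-23 [x1,x2=10]: 00100010  (ones: 2)
  rows 24-31 [x1,x2=11]: 00100010  (ones: 2)
Satisfying assignments = 2+2+2+2 = 8

8


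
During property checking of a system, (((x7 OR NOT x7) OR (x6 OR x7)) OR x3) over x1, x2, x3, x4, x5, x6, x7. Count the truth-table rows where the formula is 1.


Formula: (((x7 OR NOT x7) OR (x6 OR x7)) OR x3) over 7 vars (128 rows)
Evaluate each row (x1, x2, x3, x4, x5, x6, x7 as bits, MSB first):
  row 0 [0000000]: (((0 OR NOT 0) OR (0 OR 0)) OR 0) -> 1
  row 1 [0000001]: (((1 OR NOT 1) OR (0 OR 1)) OR 0) -> 1
  row 2 [0000010]: (((0 OR NOT 0) OR (1 OR 0)) OR 0) -> 1
  row 3 [0000011]: (((1 OR NOT 1) OR (1 OR 1)) OR 0) -> 1
  row 4 [0000100]: (((0 OR NOT 0) OR (0 OR 0)) OR 0) -> 1
  (every remaining row is evaluated the same way; all 128 results are listed next)
Full result column, 8 rows per line (x1,x2,x3,x4 fixed per line; x5,x6,x7 runs 000..111 left to right):
  rows 0-7 [x1,x2,x3,x4=0000]: 11111111  (ones: 8)
  rows 8-15 [x1,x2,x3,x4=0001]: 11111111  (ones: 8)
  rows 16-23 [x1,x2,x3,x4=0010]: 11111111  (ones: 8)
  rows 24-31 [x1,x2,x3,x4=0011]: 11111111  (ones: 8)
  rows 32-39 [x1,x2,x3,x4=0100]: 11111111  (ones: 8)
  rows 40-47 [x1,x2,x3,x4=0101]: 11111111  (ones: 8)
  rows 48-55 [x1,x2,x3,x4=0110]: 11111111  (ones: 8)
  rows 56-63 [x1,x2,x3,x4=0111]: 11111111  (ones: 8)
  rows 64-71 [x1,x2,x3,x4=1000]: 11111111  (ones: 8)
  rows 72-79 [x1,x2,x3,x4=1001]: 11111111  (ones: 8)
  rows 80-87 [x1,x2,x3,x4=1010]: 11111111  (ones: 8)
  rows 88-95 [x1,x2,x3,x4=1011]: 11111111  (ones: 8)
  rows 96-103 [x1,x2,x3,x4=1100]: 11111111  (ones: 8)
  rows 104-111 [x1,x2,x3,x4=1101]: 11111111  (ones: 8)
  rows 112-119 [x1,x2,x3,x4=1110]: 11111111  (ones: 8)
  rows 120-127 [x1,x2,x3,x4=1111]: 11111111  (ones: 8)
Count of 1-rows = 8+8+8+8+8+8+8+8+8+8+8+8+8+8+8+8 = 128

128


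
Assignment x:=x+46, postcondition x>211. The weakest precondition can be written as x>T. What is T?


Formula: wp(x:=E, P) = P[E/x] (substitute E for x in postcondition)
Step 1: Postcondition: x>211
Step 2: Substitute x+46 for x: x+46>211
Step 3: Solve for x: x > 211-46 = 165

165


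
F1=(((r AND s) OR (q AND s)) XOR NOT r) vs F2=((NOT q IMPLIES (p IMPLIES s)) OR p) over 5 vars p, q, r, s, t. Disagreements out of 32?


F1 = (((r AND s) OR (q AND s)) XOR NOT r)
F2 = ((NOT q IMPLIES (p IMPLIES s)) OR p)
Evaluate both on each of 32 rows (bits = p,q,r,s,t):
  row 0 [00000]: F1=1 F2=1 -> 0
  row 1 [00001]: F1=1 F2=1 -> 0
  row 2 [00010]: F1=1 F2=1 -> 0
  row 3 [00011]: F1=1 F2=1 -> 0
  row 4 [00100]: F1=0 F2=1 (differ) -> 1
  row 5 [00101]: F1=0 F2=1 (differ) -> 1
  row 6 [00110]: F1=1 F2=1 -> 0
  row 7 [00111]: F1=1 F2=1 -> 0
  row 8 [01000]: F1=1 F2=1 -> 0
  row 9 [01001]: F1=1 F2=1 -> 0
  row 10 [01010]: F1=0 F2=1 (differ) -> 1
  row 11 [01011]: F1=0 F2=1 (differ) -> 1
  row 12 [01100]: F1=0 F2=1 (differ) -> 1
  row 13 [01101]: F1=0 F2=1 (differ) -> 1
  row 14 [01110]: F1=1 F2=1 -> 0
  row 15 [01111]: F1=1 F2=1 -> 0
  row 16 [10000]: F1=1 F2=1 -> 0
  row 17 [10001]: F1=1 F2=1 -> 0
  row 18 [10010]: F1=1 F2=1 -> 0
  row 19 [10011]: F1=1 F2=1 -> 0
  row 20 [10100]: F1=0 F2=1 (differ) -> 1
  row 21 [10101]: F1=0 F2=1 (differ) -> 1
  row 22 [10110]: F1=1 F2=1 -> 0
  row 23 [10111]: F1=1 F2=1 -> 0
  row 24 [11000]: F1=1 F2=1 -> 0
  row 25 [11001]: F1=1 F2=1 -> 0
  row 26 [11010]: F1=0 F2=1 (differ) -> 1
  row 27 [11011]: F1=0 F2=1 (differ) -> 1
  row 28 [11100]: F1=0 F2=1 (differ) -> 1
  row 29 [11101]: F1=0 F2=1 (differ) -> 1
  row 30 [11110]: F1=1 F2=1 -> 0
  row 31 [11111]: F1=1 F2=1 -> 0
Full result column, 8 rows per line (p,q fixed per line; r,s,t runs 000..111 left to right):
  rows 0-7 [p,q=00]: 00001100  (ones: 2)
  rows 8-15 [p,q=01]: 00111100  (ones: 4)
  rows 16-23 [p,q=10]: 00001100  (ones: 2)
  rows 24-31 [p,q=11]: 00111100  (ones: 4)
Disagreements = 2+4+2+4 = 12

12


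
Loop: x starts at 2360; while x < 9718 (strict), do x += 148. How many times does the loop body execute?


Step 1: x goes from 2360 toward 9718 by 148; the body runs while x<9718, so iterations = ceil((bound-start)/step)
Step 2: Distance=7358
Step 3: ceil(7358/148)=50

50


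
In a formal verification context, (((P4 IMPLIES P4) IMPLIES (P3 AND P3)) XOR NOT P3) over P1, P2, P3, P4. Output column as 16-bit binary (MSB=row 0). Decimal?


Formula: (((P4 IMPLIES P4) IMPLIES (P3 AND P3)) XOR NOT P3) over P1, P2, P3, P4 (16 rows)
Evaluate each row (bits = P1,P2,P3,P4, MSB first):
  row 0 [0000]: (((0 IMPLIES 0) IMPLIES (0 AND 0)) XOR NOT 0) -> 1
  row 1 [0001]: (((1 IMPLIES 1) IMPLIES (0 AND 0)) XOR NOT 0) -> 1
  row 2 [0010]: (((0 IMPLIES 0) IMPLIES (1 AND 1)) XOR NOT 1) -> 1
  row 3 [0011]: (((1 IMPLIES 1) IMPLIES (1 AND 1)) XOR NOT 1) -> 1
  row 4 [0100]: (((0 IMPLIES 0) IMPLIES (0 AND 0)) XOR NOT 0) -> 1
  row 5 [0101]: (((1 IMPLIES 1) IMPLIES (0 AND 0)) XOR NOT 0) -> 1
  row 6 [0110]: (((0 IMPLIES 0) IMPLIES (1 AND 1)) XOR NOT 1) -> 1
  row 7 [0111]: (((1 IMPLIES 1) IMPLIES (1 AND 1)) XOR NOT 1) -> 1
  row 8 [1000]: (((0 IMPLIES 0) IMPLIES (0 AND 0)) XOR NOT 0) -> 1
  row 9 [1001]: (((1 IMPLIES 1) IMPLIES (0 AND 0)) XOR NOT 0) -> 1
  row 10 [1010]: (((0 IMPLIES 0) IMPLIES (1 AND 1)) XOR NOT 1) -> 1
  row 11 [1011]: (((1 IMPLIES 1) IMPLIES (1 AND 1)) XOR NOT 1) -> 1
  row 12 [1100]: (((0 IMPLIES 0) IMPLIES (0 AND 0)) XOR NOT 0) -> 1
  row 13 [1101]: (((1 IMPLIES 1) IMPLIES (0 AND 0)) XOR NOT 0) -> 1
  row 14 [1110]: (((0 IMPLIES 0) IMPLIES (1 AND 1)) XOR NOT 1) -> 1
  row 15 [1111]: (((1 IMPLIES 1) IMPLIES (1 AND 1)) XOR NOT 1) -> 1
Full result column, 4 rows per line (P1,P2 fixed per line; P3,P4 runs 00..11 left to right):
  rows 0-3 [P1,P2=00]: 1111  = hex F
  rows 4-7 [P1,P2=01]: 1111  = hex F
  rows 8-11 [P1,P2=10]: 1111  = hex F
  rows 12-15 [P1,P2=11]: 1111  = hex F
Output column (row 0 .. row 15) = 1111111111111111
Output column grouped in 4s = 1111 1111 1111 1111 = 0xFFFF
Convert to decimal digit by digit (value = value*16 + digit):
  F -> 15
  15*16 + 15 (F) = 255
  255*16 + 15 (F) = 4095
  4095*16 + 15 (F) = 65535
Decimal = 65535

65535


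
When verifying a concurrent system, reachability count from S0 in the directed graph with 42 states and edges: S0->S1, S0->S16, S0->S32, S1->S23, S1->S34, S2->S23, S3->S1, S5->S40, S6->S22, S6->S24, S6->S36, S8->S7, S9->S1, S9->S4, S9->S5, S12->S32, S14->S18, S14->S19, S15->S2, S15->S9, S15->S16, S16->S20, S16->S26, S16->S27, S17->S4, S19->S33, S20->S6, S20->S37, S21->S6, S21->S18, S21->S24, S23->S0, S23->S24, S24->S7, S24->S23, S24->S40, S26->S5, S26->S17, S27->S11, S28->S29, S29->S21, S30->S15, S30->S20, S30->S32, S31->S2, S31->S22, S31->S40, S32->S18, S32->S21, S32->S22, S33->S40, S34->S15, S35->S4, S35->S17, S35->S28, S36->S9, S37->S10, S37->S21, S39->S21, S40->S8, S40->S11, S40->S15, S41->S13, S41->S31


BFS from S0:
  layer 0: {S0}
  layer 1: {S1, S16, S32}
  layer 2: {S18, S20, S21, S22, S23, S26, S27, S34}
  layer 3: {S5, S6, S11, S15, S17, S24, S37}
  layer 4: {S2, S4, S7, S9, S10, S36, S40}
  layer 5: {S8}
Reachable set: {S0, S1, S2, S4, S5, S6, S7, S8, S9, S10, S11, S15, S16, S17, S18, S20, S21, S22, S23, S24, S26, S27, S32, S34, S36, S37, S40}
Count = 27

27


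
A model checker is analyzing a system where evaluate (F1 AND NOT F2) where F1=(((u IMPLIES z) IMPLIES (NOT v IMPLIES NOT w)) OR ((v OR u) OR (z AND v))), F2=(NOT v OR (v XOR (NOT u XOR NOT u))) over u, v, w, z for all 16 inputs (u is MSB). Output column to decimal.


F1 = (((u IMPLIES z) IMPLIES (NOT v IMPLIES NOT w)) OR ((v OR u) OR (z AND v)))
F2 = (NOT v OR (v XOR (NOT u XOR NOT u)))
Counterexample to F1=>F2 is where F1=1 and F2=0.
Evaluate each row (bits = u,v,w,z, MSB first):
  row 0 [0000]: F1=1 F2=1 -> F1&~F2 -> 0
  row 1 [0001]: F1=1 F2=1 -> F1&~F2 -> 0
  row 2 [0010]: F1=0 F2=1 -> F1&~F2 -> 0
  row 3 [0011]: F1=0 F2=1 -> F1&~F2 -> 0
  row 4 [0100]: F1=1 F2=1 -> F1&~F2 -> 0
  row 5 [0101]: F1=1 F2=1 -> F1&~F2 -> 0
  row 6 [0110]: F1=1 F2=1 -> F1&~F2 -> 0
  row 7 [0111]: F1=1 F2=1 -> F1&~F2 -> 0
  row 8 [1000]: F1=1 F2=1 -> F1&~F2 -> 0
  row 9 [1001]: F1=1 F2=1 -> F1&~F2 -> 0
  row 10 [1010]: F1=1 F2=1 -> F1&~F2 -> 0
  row 11 [1011]: F1=1 F2=1 -> F1&~F2 -> 0
  row 12 [1100]: F1=1 F2=1 -> F1&~F2 -> 0
  row 13 [1101]: F1=1 F2=1 -> F1&~F2 -> 0
  row 14 [1110]: F1=1 F2=1 -> F1&~F2 -> 0
  row 15 [1111]: F1=1 F2=1 -> F1&~F2 -> 0
Full result column, 4 rows per line (u,v fixed per line; w,z runs 00..11 left to right):
  rows 0-3 [u,v=00]: 0000  = hex 0
  rows 4-7 [u,v=01]: 0000  = hex 0
  rows 8-11 [u,v=10]: 0000  = hex 0
  rows 12-15 [u,v=11]: 0000  = hex 0
Counterexample vector (row 0 .. row 15) = 0000000000000000
Output column grouped in 4s = 0000 0000 0000 0000 = 0x0000
Convert to decimal digit by digit (value = value*16 + digit):
  0 -> 0
  0*16 + 0 = 0
  0*16 + 0 = 0
  0*16 + 0 = 0
Decimal = 0

0


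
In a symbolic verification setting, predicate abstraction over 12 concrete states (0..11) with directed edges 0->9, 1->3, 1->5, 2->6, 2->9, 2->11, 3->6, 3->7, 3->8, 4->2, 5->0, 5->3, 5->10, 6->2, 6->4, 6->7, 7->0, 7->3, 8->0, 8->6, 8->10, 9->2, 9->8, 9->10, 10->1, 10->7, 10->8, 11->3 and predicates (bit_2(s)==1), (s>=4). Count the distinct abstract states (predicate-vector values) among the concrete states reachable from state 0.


BFS from 0:
Concrete reachable: {0, 1, 2, 3, 4, 5, 6, 7, 8, 9, 10, 11}
Abstract via predicates (bit_2(s)==1), (s>=4):
  (0,0) <- {0, 1, 2, 3}
  (0,1) <- {8, 9, 10, 11}
  (1,1) <- {4, 5, 6, 7}
Distinct abstract states = 3

3


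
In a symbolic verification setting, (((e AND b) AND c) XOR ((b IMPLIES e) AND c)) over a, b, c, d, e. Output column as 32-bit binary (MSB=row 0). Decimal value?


Formula: (((e AND b) AND c) XOR ((b IMPLIES e) AND c)) over a, b, c, d, e (32 rows)
Evaluate each row (bits = a,b,c,d,e, MSB first):
  row 0 [00000]: (((0 AND 0) AND 0) XOR ((0 IMPLIES 0) AND 0)) -> 0
  row 1 [00001]: (((1 AND 0) AND 0) XOR ((0 IMPLIES 1) AND 0)) -> 0
  row 2 [00010]: (((0 AND 0) AND 0) XOR ((0 IMPLIES 0) AND 0)) -> 0
  row 3 [00011]: (((1 AND 0) AND 0) XOR ((0 IMPLIES 1) AND 0)) -> 0
  row 4 [00100]: (((0 AND 0) AND 1) XOR ((0 IMPLIES 0) AND 1)) -> 1
  row 5 [00101]: (((1 AND 0) AND 1) XOR ((0 IMPLIES 1) AND 1)) -> 1
  row 6 [00110]: (((0 AND 0) AND 1) XOR ((0 IMPLIES 0) AND 1)) -> 1
  row 7 [00111]: (((1 AND 0) AND 1) XOR ((0 IMPLIES 1) AND 1)) -> 1
  row 8 [01000]: (((0 AND 1) AND 0) XOR ((1 IMPLIES 0) AND 0)) -> 0
  row 9 [01001]: (((1 AND 1) AND 0) XOR ((1 IMPLIES 1) AND 0)) -> 0
  row 10 [01010]: (((0 AND 1) AND 0) XOR ((1 IMPLIES 0) AND 0)) -> 0
  row 11 [01011]: (((1 AND 1) AND 0) XOR ((1 IMPLIES 1) AND 0)) -> 0
  row 12 [01100]: (((0 AND 1) AND 1) XOR ((1 IMPLIES 0) AND 1)) -> 0
  row 13 [01101]: (((1 AND 1) AND 1) XOR ((1 IMPLIES 1) AND 1)) -> 0
  row 14 [01110]: (((0 AND 1) AND 1) XOR ((1 IMPLIES 0) AND 1)) -> 0
  row 15 [01111]: (((1 AND 1) AND 1) XOR ((1 IMPLIES 1) AND 1)) -> 0
  row 16 [10000]: (((0 AND 0) AND 0) XOR ((0 IMPLIES 0) AND 0)) -> 0
  row 17 [10001]: (((1 AND 0) AND 0) XOR ((0 IMPLIES 1) AND 0)) -> 0
  row 18 [10010]: (((0 AND 0) AND 0) XOR ((0 IMPLIES 0) AND 0)) -> 0
  row 19 [10011]: (((1 AND 0) AND 0) XOR ((0 IMPLIES 1) AND 0)) -> 0
  row 20 [10100]: (((0 AND 0) AND 1) XOR ((0 IMPLIES 0) AND 1)) -> 1
  row 21 [10101]: (((1 AND 0) AND 1) XOR ((0 IMPLIES 1) AND 1)) -> 1
  row 22 [10110]: (((0 AND 0) AND 1) XOR ((0 IMPLIES 0) AND 1)) -> 1
  row 23 [10111]: (((1 AND 0) AND 1) XOR ((0 IMPLIES 1) AND 1)) -> 1
  row 24 [11000]: (((0 AND 1) AND 0) XOR ((1 IMPLIES 0) AND 0)) -> 0
  row 25 [11001]: (((1 AND 1) AND 0) XOR ((1 IMPLIES 1) AND 0)) -> 0
  row 26 [11010]: (((0 AND 1) AND 0) XOR ((1 IMPLIES 0) AND 0)) -> 0
  row 27 [11011]: (((1 AND 1) AND 0) XOR ((1 IMPLIES 1) AND 0)) -> 0
  row 28 [11100]: (((0 AND 1) AND 1) XOR ((1 IMPLIES 0) AND 1)) -> 0
  row 29 [11101]: (((1 AND 1) AND 1) XOR ((1 IMPLIES 1) AND 1)) -> 0
  row 30 [11110]: (((0 AND 1) AND 1) XOR ((1 IMPLIES 0) AND 1)) -> 0
  row 31 [11111]: (((1 AND 1) AND 1) XOR ((1 IMPLIES 1) AND 1)) -> 0
Full result column, 4 rows per line (a,b,c fixed per line; d,e runs 00..11 left to right):
  rows 0-3 [a,b,c=000]: 0000  = hex 0
  rows 4-7 [a,b,c=001]: 1111  = hex F
  rows 8-11 [a,b,c=010]: 0000  = hex 0
  rows 12-15 [a,b,c=011]: 0000  = hex 0
  rows 16-19 [a,b,c=100]: 0000  = hex 0
  rows 20-23 [a,b,c=101]: 1111  = hex F
  rows 24-27 [a,b,c=110]: 0000  = hex 0
  rows 28-31 [a,b,c=111]: 0000  = hex 0
Output column (row 0 .. row 31) = 00001111000000000000111100000000
Output column grouped in 4s = 0000 1111 0000 0000 0000 1111 0000 0000 = 0x0F000F00
Convert to decimal digit by digit (value = value*16 + digit):
  0 -> 0
  0*16 + 15 (F) = 15
  15*16 + 0 = 240
  240*16 + 0 = 3840
  3840*16 + 0 = 61440
  61440*16 + 15 (F) = 983055
  983055*16 + 0 = 15728880
  15728880*16 + 0 = 251662080
Decimal = 251662080

251662080


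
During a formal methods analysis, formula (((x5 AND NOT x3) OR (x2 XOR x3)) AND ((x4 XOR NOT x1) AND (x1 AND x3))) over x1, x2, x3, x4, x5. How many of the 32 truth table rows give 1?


Formula: (((x5 AND NOT x3) OR (x2 XOR x3)) AND ((x4 XOR NOT x1) AND (x1 AND x3))) over 5 vars (32 rows)
Evaluate each row (x1, x2, x3, x4, x5 as bits, MSB first):
  row 0 [00000]: (((0 AND NOT 0) OR (0 XOR 0)) AND ((0 XOR NOT 0) AND (0 AND 0))) -> 0
  row 1 [00001]: (((1 AND NOT 0) OR (0 XOR 0)) AND ((0 XOR NOT 0) AND (0 AND 0))) -> 0
  row 2 [00010]: (((0 AND NOT 0) OR (0 XOR 0)) AND ((1 XOR NOT 0) AND (0 AND 0))) -> 0
  row 3 [00011]: (((1 AND NOT 0) OR (0 XOR 0)) AND ((1 XOR NOT 0) AND (0 AND 0))) -> 0
  row 4 [00100]: (((0 AND NOT 1) OR (0 XOR 1)) AND ((0 XOR NOT 0) AND (0 AND 1))) -> 0
  row 5 [00101]: (((1 AND NOT 1) OR (0 XOR 1)) AND ((0 XOR NOT 0) AND (0 AND 1))) -> 0
  row 6 [00110]: (((0 AND NOT 1) OR (0 XOR 1)) AND ((1 XOR NOT 0) AND (0 AND 1))) -> 0
  row 7 [00111]: (((1 AND NOT 1) OR (0 XOR 1)) AND ((1 XOR NOT 0) AND (0 AND 1))) -> 0
  row 8 [01000]: (((0 AND NOT 0) OR (1 XOR 0)) AND ((0 XOR NOT 0) AND (0 AND 0))) -> 0
  row 9 [01001]: (((1 AND NOT 0) OR (1 XOR 0)) AND ((0 XOR NOT 0) AND (0 AND 0))) -> 0
  row 10 [01010]: (((0 AND NOT 0) OR (1 XOR 0)) AND ((1 XOR NOT 0) AND (0 AND 0))) -> 0
  row 11 [01011]: (((1 AND NOT 0) OR (1 XOR 0)) AND ((1 XOR NOT 0) AND (0 AND 0))) -> 0
  row 12 [01100]: (((0 AND NOT 1) OR (1 XOR 1)) AND ((0 XOR NOT 0) AND (0 AND 1))) -> 0
  row 13 [01101]: (((1 AND NOT 1) OR (1 XOR 1)) AND ((0 XOR NOT 0) AND (0 AND 1))) -> 0
  row 14 [01110]: (((0 AND NOT 1) OR (1 XOR 1)) AND ((1 XOR NOT 0) AND (0 AND 1))) -> 0
  row 15 [01111]: (((1 AND NOT 1) OR (1 XOR 1)) AND ((1 XOR NOT 0) AND (0 AND 1))) -> 0
  row 16 [10000]: (((0 AND NOT 0) OR (0 XOR 0)) AND ((0 XOR NOT 1) AND (1 AND 0))) -> 0
  row 17 [10001]: (((1 AND NOT 0) OR (0 XOR 0)) AND ((0 XOR NOT 1) AND (1 AND 0))) -> 0
  row 18 [10010]: (((0 AND NOT 0) OR (0 XOR 0)) AND ((1 XOR NOT 1) AND (1 AND 0))) -> 0
  row 19 [10011]: (((1 AND NOT 0) OR (0 XOR 0)) AND ((1 XOR NOT 1) AND (1 AND 0))) -> 0
  row 20 [10100]: (((0 AND NOT 1) OR (0 XOR 1)) AND ((0 XOR NOT 1) AND (1 AND 1))) -> 0
  row 21 [10101]: (((1 AND NOT 1) OR (0 XOR 1)) AND ((0 XOR NOT 1) AND (1 AND 1))) -> 0
  row 22 [10110]: (((0 AND NOT 1) OR (0 XOR 1)) AND ((1 XOR NOT 1) AND (1 AND 1))) -> 1
  row 23 [10111]: (((1 AND NOT 1) OR (0 XOR 1)) AND ((1 XOR NOT 1) AND (1 AND 1))) -> 1
  row 24 [11000]: (((0 AND NOT 0) OR (1 XOR 0)) AND ((0 XOR NOT 1) AND (1 AND 0))) -> 0
  row 25 [11001]: (((1 AND NOT 0) OR (1 XOR 0)) AND ((0 XOR NOT 1) AND (1 AND 0))) -> 0
  row 26 [11010]: (((0 AND NOT 0) OR (1 XOR 0)) AND ((1 XOR NOT 1) AND (1 AND 0))) -> 0
  row 27 [11011]: (((1 AND NOT 0) OR (1 XOR 0)) AND ((1 XOR NOT 1) AND (1 AND 0))) -> 0
  row 28 [11100]: (((0 AND NOT 1) OR (1 XOR 1)) AND ((0 XOR NOT 1) AND (1 AND 1))) -> 0
  row 29 [11101]: (((1 AND NOT 1) OR (1 XOR 1)) AND ((0 XOR NOT 1) AND (1 AND 1))) -> 0
  row 30 [11110]: (((0 AND NOT 1) OR (1 XOR 1)) AND ((1 XOR NOT 1) AND (1 AND 1))) -> 0
  row 31 [11111]: (((1 AND NOT 1) OR (1 XOR 1)) AND ((1 XOR NOT 1) AND (1 AND 1))) -> 0
Full result column, 8 rows per line (x1,x2 fixed per line; x3,x4,x5 runs 000..111 left to right):
  rows 0-7 [x1,x2=00]: 00000000  (ones: 0)
  rows 8-15 [x1,x2=01]: 00000000  (ones: 0)
  rows 16-23 [x1,x2=10]: 00000011  (ones: 2)
  rows 24-31 [x1,x2=11]: 00000000  (ones: 0)
Count of 1-rows = 0+0+2+0 = 2

2


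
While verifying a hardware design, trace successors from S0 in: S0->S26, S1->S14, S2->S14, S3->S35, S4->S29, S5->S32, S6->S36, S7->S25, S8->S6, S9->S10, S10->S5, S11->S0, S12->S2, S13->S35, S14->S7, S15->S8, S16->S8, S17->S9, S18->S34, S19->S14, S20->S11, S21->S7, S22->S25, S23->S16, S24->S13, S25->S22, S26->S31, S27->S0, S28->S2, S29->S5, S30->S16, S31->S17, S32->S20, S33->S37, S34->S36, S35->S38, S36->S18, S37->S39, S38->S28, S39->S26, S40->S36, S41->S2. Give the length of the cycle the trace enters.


Trace from S0 until a state repeats:
  S0 -> S26 -> S31 -> S17 -> S9 -> S10 -> S5 -> S32 -> S20 -> S11 -> S0
S0 first seen at step 0, revisited at step 10.
Cycle length = 10 - 0 = 10

10


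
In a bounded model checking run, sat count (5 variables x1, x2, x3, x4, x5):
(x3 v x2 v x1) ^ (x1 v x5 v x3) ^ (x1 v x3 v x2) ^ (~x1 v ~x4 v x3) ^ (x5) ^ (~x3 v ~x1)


CNF with 6 clauses over 5 vars (32 assignments).
An assignment satisfies CNF iff every clause has >=1 true literal.
Check each row (bits = x1,x2,x3,x4,x5; clause T/F shown):
  row 0 [00000]: clauses=FFFTFT -> 0
  row 1 [00001]: clauses=FTFTTT -> 0
  row 2 [00010]: clauses=FFFTFT -> 0
  row 3 [00011]: clauses=FTFTTT -> 0
  row 4 [00100]: clauses=TTTTFT -> 0
  row 5 [00101]: clauses=TTTTTT -> 1
  row 6 [00110]: clauses=TTTTFT -> 0
  row 7 [00111]: clauses=TTTTTT -> 1
  row 8 [01000]: clauses=TFTTFT -> 0
  row 9 [01001]: clauses=TTTTTT -> 1
  row 10 [01010]: clauses=TFTTFT -> 0
  row 11 [01011]: clauses=TTTTTT -> 1
  row 12 [01100]: clauses=TTTTFT -> 0
  row 13 [01101]: clauses=TTTTTT -> 1
  row 14 [01110]: clauses=TTTTFT -> 0
  row 15 [01111]: clauses=TTTTTT -> 1
  row 16 [10000]: clauses=TTTTFT -> 0
  row 17 [10001]: clauses=TTTTTT -> 1
  row 18 [10010]: clauses=TTTFFT -> 0
  row 19 [10011]: clauses=TTTFTT -> 0
  row 20 [10100]: clauses=TTTTFF -> 0
  row 21 [10101]: clauses=TTTTTF -> 0
  row 22 [10110]: clauses=TTTTFF -> 0
  row 23 [10111]: clauses=TTTTTF -> 0
  row 24 [11000]: clauses=TTTTFT -> 0
  row 25 [11001]: clauses=TTTTTT -> 1
  row 26 [11010]: clauses=TTTFFT -> 0
  row 27 [11011]: clauses=TTTFTT -> 0
  row 28 [11100]: clauses=TTTTFF -> 0
  row 29 [11101]: clauses=TTTTTF -> 0
  row 30 [11110]: clauses=TTTTFF -> 0
  row 31 [11111]: clauses=TTTTTF -> 0
Full result column, 8 rows per line (x1,x2 fixed per line; x3,x4,x5 runs 000..111 left to right):
  rows 0-7 [x1,x2=00]: 00000101  (ones: 2)
  rows 8-15 [x1,x2=01]: 01010101  (ones: 4)
  rows 16-23 [x1,x2=10]: 01000000  (ones: 1)
  rows 24-31 [x1,x2=11]: 01000000  (ones: 1)
Satisfying assignments = 2+4+1+1 = 8

8


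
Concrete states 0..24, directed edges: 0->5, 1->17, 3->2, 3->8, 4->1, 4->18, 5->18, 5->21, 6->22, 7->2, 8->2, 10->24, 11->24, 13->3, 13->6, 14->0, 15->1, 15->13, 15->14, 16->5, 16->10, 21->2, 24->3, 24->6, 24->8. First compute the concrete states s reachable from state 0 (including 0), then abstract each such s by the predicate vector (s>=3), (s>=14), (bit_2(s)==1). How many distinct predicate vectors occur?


BFS from 0:
Concrete reachable: {0, 2, 5, 18, 21}
Abstract via predicates (s>=3), (s>=14), (bit_2(s)==1):
  (0,0,0) <- {0, 2}
  (1,0,1) <- {5}
  (1,1,0) <- {18}
  (1,1,1) <- {21}
Distinct abstract states = 4

4


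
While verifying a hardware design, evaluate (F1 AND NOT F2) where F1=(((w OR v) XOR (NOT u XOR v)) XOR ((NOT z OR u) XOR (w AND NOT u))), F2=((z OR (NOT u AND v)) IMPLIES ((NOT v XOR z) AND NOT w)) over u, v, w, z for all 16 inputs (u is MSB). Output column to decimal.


F1 = (((w OR v) XOR (NOT u XOR v)) XOR ((NOT z OR u) XOR (w AND NOT u)))
F2 = ((z OR (NOT u AND v)) IMPLIES ((NOT v XOR z) AND NOT w))
Counterexample to F1=>F2 is where F1=1 and F2=0.
Evaluate each row (bits = u,v,w,z, MSB first):
  row 0 [0000]: F1=0 F2=1 -> F1&~F2 -> 0
  row 1 [0001]: F1=1 F2=0 -> F1&~F2 -> 1
  row 2 [0010]: F1=0 F2=1 -> F1&~F2 -> 0
  row 3 [0011]: F1=1 F2=0 -> F1&~F2 -> 1
  row 4 [0100]: F1=0 F2=0 -> F1&~F2 -> 0
  row 5 [0101]: F1=1 F2=1 -> F1&~F2 -> 0
  row 6 [0110]: F1=1 F2=0 -> F1&~F2 -> 1
  row 7 [0111]: F1=0 F2=0 -> F1&~F2 -> 0
  row 8 [1000]: F1=1 F2=1 -> F1&~F2 -> 0
  row 9 [1001]: F1=1 F2=0 -> F1&~F2 -> 1
  row 10 [1010]: F1=0 F2=1 -> F1&~F2 -> 0
  row 11 [1011]: F1=0 F2=0 -> F1&~F2 -> 0
  row 12 [1100]: F1=1 F2=1 -> F1&~F2 -> 0
  row 13 [1101]: F1=1 F2=1 -> F1&~F2 -> 0
  row 14 [1110]: F1=1 F2=1 -> F1&~F2 -> 0
  row 15 [1111]: F1=1 F2=0 -> F1&~F2 -> 1
Full result column, 4 rows per line (u,v fixed per line; w,z runs 00..11 left to right):
  rows 0-3 [u,v=00]: 0101  = hex 5
  rows 4-7 [u,v=01]: 0010  = hex 2
  rows 8-11 [u,v=10]: 0100  = hex 4
  rows 12-15 [u,v=11]: 0001  = hex 1
Counterexample vector (row 0 .. row 15) = 0101001001000001
Output column grouped in 4s = 0101 0010 0100 0001 = 0x5241
Convert to decimal digit by digit (value = value*16 + digit):
  5 -> 5
  5*16 + 2 = 82
  82*16 + 4 = 1316
  1316*16 + 1 = 21057
Decimal = 21057

21057


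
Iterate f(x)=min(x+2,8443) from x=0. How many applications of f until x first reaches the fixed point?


Step 1: x=0, cap=8443, increment=2
Step 2: x grows by 2 each step until capped at 8443; fixed point is x=8443
Step 3: iterations = ceil(8443/2) = 4222

4222


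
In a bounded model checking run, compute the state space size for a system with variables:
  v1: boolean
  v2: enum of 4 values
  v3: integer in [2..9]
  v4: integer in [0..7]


State space = product of domain sizes of all variables.
Domain sizes:
  v1 (boolean): 2
  v2 (enum of 4 values): 4
  v3 (integer in [2..9]): 8
  v4 (integer in [0..7]): 8
Product = 2 * 4 * 8 * 8 = 512

512


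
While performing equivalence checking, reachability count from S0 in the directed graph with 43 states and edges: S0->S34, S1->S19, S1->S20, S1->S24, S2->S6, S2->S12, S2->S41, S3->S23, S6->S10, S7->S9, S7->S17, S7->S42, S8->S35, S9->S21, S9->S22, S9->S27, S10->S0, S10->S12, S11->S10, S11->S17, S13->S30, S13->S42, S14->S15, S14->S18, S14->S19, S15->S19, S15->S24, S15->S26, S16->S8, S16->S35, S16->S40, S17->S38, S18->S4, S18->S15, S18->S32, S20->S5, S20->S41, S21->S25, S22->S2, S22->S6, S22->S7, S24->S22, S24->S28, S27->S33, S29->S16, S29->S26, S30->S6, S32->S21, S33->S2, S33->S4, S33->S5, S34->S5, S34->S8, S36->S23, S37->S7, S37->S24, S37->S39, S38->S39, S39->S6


BFS from S0:
  layer 0: {S0}
  layer 1: {S34}
  layer 2: {S5, S8}
  layer 3: {S35}
Reachable set: {S0, S5, S8, S34, S35}
Count = 5

5


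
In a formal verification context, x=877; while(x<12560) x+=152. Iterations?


Step 1: x goes from 877 toward 12560 by 152; the body runs while x<12560, so iterations = ceil((bound-start)/step)
Step 2: Distance=11683
Step 3: ceil(11683/152)=77

77


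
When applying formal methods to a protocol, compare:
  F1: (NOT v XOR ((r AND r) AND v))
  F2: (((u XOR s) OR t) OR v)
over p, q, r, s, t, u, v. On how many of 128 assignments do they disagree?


F1 = (NOT v XOR ((r AND r) AND v))
F2 = (((u XOR s) OR t) OR v)
Evaluate both on each of 128 rows (bits = p,q,r,s,t,u,v):
  row 0 [0000000]: F1=1 F2=0 (differ) -> 1
  row 1 [0000001]: F1=0 F2=1 (differ) -> 1
  row 2 [0000010]: F1=1 F2=1 -> 0
  row 3 [0000011]: F1=0 F2=1 (differ) -> 1
  row 4 [0000100]: F1=1 F2=1 -> 0
  (every remaining row is evaluated the same way; all 128 results are listed next)
Full result column, 8 rows per line (p,q,r,s fixed per line; t,u,v runs 000..111 left to right):
  rows 0-7 [p,q,r,s=0000]: 11010101  (ones: 5)
  rows 8-15 [p,q,r,s=0001]: 01110101  (ones: 5)
  rows 16-23 [p,q,r,s=0010]: 10000000  (ones: 1)
  rows 24-31 [p,q,r,s=0011]: 00100000  (ones: 1)
  rows 32-39 [p,q,r,s=0100]: 11010101  (ones: 5)
  rows 40-47 [p,q,r,s=0101]: 01110101  (ones: 5)
  rows 48-55 [p,q,r,s=0110]: 10000000  (ones: 1)
  rows 56-63 [p,q,r,s=0111]: 00100000  (ones: 1)
  rows 64-71 [p,q,r,s=1000]: 11010101  (ones: 5)
  rows 72-79 [p,q,r,s=1001]: 01110101  (ones: 5)
  rows 80-87 [p,q,r,s=1010]: 10000000  (ones: 1)
  rows 88-95 [p,q,r,s=1011]: 00100000  (ones: 1)
  rows 96-103 [p,q,r,s=1100]: 11010101  (ones: 5)
  rows 104-111 [p,q,r,s=1101]: 01110101  (ones: 5)
  rows 112-119 [p,q,r,s=1110]: 10000000  (ones: 1)
  rows 120-127 [p,q,r,s=1111]: 00100000  (ones: 1)
Disagreements = 5+5+1+1+5+5+1+1+5+5+1+1+5+5+1+1 = 48

48


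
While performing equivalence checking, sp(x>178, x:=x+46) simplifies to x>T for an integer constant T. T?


Formula: sp(P, x:=E) = exists old_x. (x = E[old_x/x]) AND P[old_x/x] (old_x is the value of x before the assignment; eliminate old_x by solving x = E[old_x/x] for old_x)
Step 1: Precondition P: x>178, i.e. old_x > 178
Step 2: Assignment gives x = old_x + 46, so old_x = x - 46
Step 3: Substitute into P: x - 46 > 178
Step 4: Simplify: x > 178+46 = 224

224


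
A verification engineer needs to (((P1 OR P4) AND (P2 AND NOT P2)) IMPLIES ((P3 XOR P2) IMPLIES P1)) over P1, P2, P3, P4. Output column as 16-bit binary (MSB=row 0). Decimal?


Formula: (((P1 OR P4) AND (P2 AND NOT P2)) IMPLIES ((P3 XOR P2) IMPLIES P1)) over P1, P2, P3, P4 (16 rows)
Evaluate each row (bits = P1,P2,P3,P4, MSB first):
  row 0 [0000]: (((0 OR 0) AND (0 AND NOT 0)) IMPLIES ((0 XOR 0) IMPLIES 0)) -> 1
  row 1 [0001]: (((0 OR 1) AND (0 AND NOT 0)) IMPLIES ((0 XOR 0) IMPLIES 0)) -> 1
  row 2 [0010]: (((0 OR 0) AND (0 AND NOT 0)) IMPLIES ((1 XOR 0) IMPLIES 0)) -> 1
  row 3 [0011]: (((0 OR 1) AND (0 AND NOT 0)) IMPLIES ((1 XOR 0) IMPLIES 0)) -> 1
  row 4 [0100]: (((0 OR 0) AND (1 AND NOT 1)) IMPLIES ((0 XOR 1) IMPLIES 0)) -> 1
  row 5 [0101]: (((0 OR 1) AND (1 AND NOT 1)) IMPLIES ((0 XOR 1) IMPLIES 0)) -> 1
  row 6 [0110]: (((0 OR 0) AND (1 AND NOT 1)) IMPLIES ((1 XOR 1) IMPLIES 0)) -> 1
  row 7 [0111]: (((0 OR 1) AND (1 AND NOT 1)) IMPLIES ((1 XOR 1) IMPLIES 0)) -> 1
  row 8 [1000]: (((1 OR 0) AND (0 AND NOT 0)) IMPLIES ((0 XOR 0) IMPLIES 1)) -> 1
  row 9 [1001]: (((1 OR 1) AND (0 AND NOT 0)) IMPLIES ((0 XOR 0) IMPLIES 1)) -> 1
  row 10 [1010]: (((1 OR 0) AND (0 AND NOT 0)) IMPLIES ((1 XOR 0) IMPLIES 1)) -> 1
  row 11 [1011]: (((1 OR 1) AND (0 AND NOT 0)) IMPLIES ((1 XOR 0) IMPLIES 1)) -> 1
  row 12 [1100]: (((1 OR 0) AND (1 AND NOT 1)) IMPLIES ((0 XOR 1) IMPLIES 1)) -> 1
  row 13 [1101]: (((1 OR 1) AND (1 AND NOT 1)) IMPLIES ((0 XOR 1) IMPLIES 1)) -> 1
  row 14 [1110]: (((1 OR 0) AND (1 AND NOT 1)) IMPLIES ((1 XOR 1) IMPLIES 1)) -> 1
  row 15 [1111]: (((1 OR 1) AND (1 AND NOT 1)) IMPLIES ((1 XOR 1) IMPLIES 1)) -> 1
Full result column, 4 rows per line (P1,P2 fixed per line; P3,P4 runs 00..11 left to right):
  rows 0-3 [P1,P2=00]: 1111  = hex F
  rows 4-7 [P1,P2=01]: 1111  = hex F
  rows 8-11 [P1,P2=10]: 1111  = hex F
  rows 12-15 [P1,P2=11]: 1111  = hex F
Output column (row 0 .. row 15) = 1111111111111111
Output column grouped in 4s = 1111 1111 1111 1111 = 0xFFFF
Convert to decimal digit by digit (value = value*16 + digit):
  F -> 15
  15*16 + 15 (F) = 255
  255*16 + 15 (F) = 4095
  4095*16 + 15 (F) = 65535
Decimal = 65535

65535


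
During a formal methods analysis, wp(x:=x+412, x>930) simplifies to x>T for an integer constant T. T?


Formula: wp(x:=E, P) = P[E/x] (substitute E for x in postcondition)
Step 1: Postcondition: x>930
Step 2: Substitute x+412 for x: x+412>930
Step 3: Solve for x: x > 930-412 = 518

518


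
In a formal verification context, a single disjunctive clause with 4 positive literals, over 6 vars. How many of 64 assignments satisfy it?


Step 1: Total=2^6=64
Step 2: Unsat when all 4 false: 2^2=4
Step 3: Sat=64-4=60

60


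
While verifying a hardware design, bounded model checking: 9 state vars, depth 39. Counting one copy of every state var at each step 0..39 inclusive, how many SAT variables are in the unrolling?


BMC unrolls to depth k, creating one copy of each state var for steps 0..k.
Step count = 39 + 1 = 40 (steps 0 through 39)
Vars per step = 9
Total = 9 * 40 = 360

360


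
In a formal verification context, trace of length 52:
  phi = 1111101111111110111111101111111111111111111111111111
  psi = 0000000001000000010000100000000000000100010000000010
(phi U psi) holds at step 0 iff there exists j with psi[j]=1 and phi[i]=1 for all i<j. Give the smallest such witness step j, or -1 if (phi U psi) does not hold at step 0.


(phi U psi) at 0: need smallest j with psi[j]=1 and phi[i]=1 for all i in [0,j).
Scan from step 0:
  step 0: phi=1, psi=0 -> continue
  step 1: phi=1, psi=0 -> continue
  step 2: phi=1, psi=0 -> continue
  step 3: phi=1, psi=0 -> continue
  step 5: phi=0 -> phi-prefix broken from here
  step 9: psi=1 but phi already failed -> not a witness
  step 17: psi=1 but phi already failed -> not a witness
  step 22: psi=1 but phi already failed -> not a witness
  step 37: psi=1 but phi already failed -> not a witness
  step 41: psi=1 but phi already failed -> not a witness
  step 50: psi=1 but phi already failed -> not a witness
  end of trace: no witness -> -1
Witness step = -1

-1


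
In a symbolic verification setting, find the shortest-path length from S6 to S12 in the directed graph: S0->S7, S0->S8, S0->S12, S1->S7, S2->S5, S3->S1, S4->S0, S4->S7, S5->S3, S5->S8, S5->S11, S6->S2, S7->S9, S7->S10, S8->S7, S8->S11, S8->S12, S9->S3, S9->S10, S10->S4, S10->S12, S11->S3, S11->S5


BFS layer-by-layer from S6:
  dist 0: {S6}
  dist 1: {S2}
  dist 2: {S5}
  dist 3: {S3, S8, S11}
  dist 4: {S1, S7, S12}
  -> S12 reached at distance 4
Shortest path length = 4

4


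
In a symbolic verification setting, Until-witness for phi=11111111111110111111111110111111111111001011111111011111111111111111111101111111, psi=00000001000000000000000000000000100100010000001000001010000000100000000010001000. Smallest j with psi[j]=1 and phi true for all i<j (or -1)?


(phi U psi) at 0: need smallest j with psi[j]=1 and phi[i]=1 for all i in [0,j).
Scan from step 0:
  step 0: phi=1, psi=0 -> continue
  step 1: phi=1, psi=0 -> continue
  step 2: phi=1, psi=0 -> continue
  step 3: phi=1, psi=0 -> continue
  step 7: psi=1 and phi held for [0,7) -> witness found
Witness step = 7

7


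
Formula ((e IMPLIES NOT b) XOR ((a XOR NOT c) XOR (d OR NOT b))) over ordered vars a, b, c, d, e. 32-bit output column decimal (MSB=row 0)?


Formula: ((e IMPLIES NOT b) XOR ((a XOR NOT c) XOR (d OR NOT b))) over a, b, c, d, e (32 rows)
Evaluate each row (bits = a,b,c,d,e, MSB first):
  row 0 [00000]: ((0 IMPLIES NOT 0) XOR ((0 XOR NOT 0) XOR (0 OR NOT 0))) -> 1
  row 1 [00001]: ((1 IMPLIES NOT 0) XOR ((0 XOR NOT 0) XOR (0 OR NOT 0))) -> 1
  row 2 [00010]: ((0 IMPLIES NOT 0) XOR ((0 XOR NOT 0) XOR (1 OR NOT 0))) -> 1
  row 3 [00011]: ((1 IMPLIES NOT 0) XOR ((0 XOR NOT 0) XOR (1 OR NOT 0))) -> 1
  row 4 [00100]: ((0 IMPLIES NOT 0) XOR ((0 XOR NOT 1) XOR (0 OR NOT 0))) -> 0
  row 5 [00101]: ((1 IMPLIES NOT 0) XOR ((0 XOR NOT 1) XOR (0 OR NOT 0))) -> 0
  row 6 [00110]: ((0 IMPLIES NOT 0) XOR ((0 XOR NOT 1) XOR (1 OR NOT 0))) -> 0
  row 7 [00111]: ((1 IMPLIES NOT 0) XOR ((0 XOR NOT 1) XOR (1 OR NOT 0))) -> 0
  row 8 [01000]: ((0 IMPLIES NOT 1) XOR ((0 XOR NOT 0) XOR (0 OR NOT 1))) -> 0
  row 9 [01001]: ((1 IMPLIES NOT 1) XOR ((0 XOR NOT 0) XOR (0 OR NOT 1))) -> 1
  row 10 [01010]: ((0 IMPLIES NOT 1) XOR ((0 XOR NOT 0) XOR (1 OR NOT 1))) -> 1
  row 11 [01011]: ((1 IMPLIES NOT 1) XOR ((0 XOR NOT 0) XOR (1 OR NOT 1))) -> 0
  row 12 [01100]: ((0 IMPLIES NOT 1) XOR ((0 XOR NOT 1) XOR (0 OR NOT 1))) -> 1
  row 13 [01101]: ((1 IMPLIES NOT 1) XOR ((0 XOR NOT 1) XOR (0 OR NOT 1))) -> 0
  row 14 [01110]: ((0 IMPLIES NOT 1) XOR ((0 XOR NOT 1) XOR (1 OR NOT 1))) -> 0
  row 15 [01111]: ((1 IMPLIES NOT 1) XOR ((0 XOR NOT 1) XOR (1 OR NOT 1))) -> 1
  row 16 [10000]: ((0 IMPLIES NOT 0) XOR ((1 XOR NOT 0) XOR (0 OR NOT 0))) -> 0
  row 17 [10001]: ((1 IMPLIES NOT 0) XOR ((1 XOR NOT 0) XOR (0 OR NOT 0))) -> 0
  row 18 [10010]: ((0 IMPLIES NOT 0) XOR ((1 XOR NOT 0) XOR (1 OR NOT 0))) -> 0
  row 19 [10011]: ((1 IMPLIES NOT 0) XOR ((1 XOR NOT 0) XOR (1 OR NOT 0))) -> 0
  row 20 [10100]: ((0 IMPLIES NOT 0) XOR ((1 XOR NOT 1) XOR (0 OR NOT 0))) -> 1
  row 21 [10101]: ((1 IMPLIES NOT 0) XOR ((1 XOR NOT 1) XOR (0 OR NOT 0))) -> 1
  row 22 [10110]: ((0 IMPLIES NOT 0) XOR ((1 XOR NOT 1) XOR (1 OR NOT 0))) -> 1
  row 23 [10111]: ((1 IMPLIES NOT 0) XOR ((1 XOR NOT 1) XOR (1 OR NOT 0))) -> 1
  row 24 [11000]: ((0 IMPLIES NOT 1) XOR ((1 XOR NOT 0) XOR (0 OR NOT 1))) -> 1
  row 25 [11001]: ((1 IMPLIES NOT 1) XOR ((1 XOR NOT 0) XOR (0 OR NOT 1))) -> 0
  row 26 [11010]: ((0 IMPLIES NOT 1) XOR ((1 XOR NOT 0) XOR (1 OR NOT 1))) -> 0
  row 27 [11011]: ((1 IMPLIES NOT 1) XOR ((1 XOR NOT 0) XOR (1 OR NOT 1))) -> 1
  row 28 [11100]: ((0 IMPLIES NOT 1) XOR ((1 XOR NOT 1) XOR (0 OR NOT 1))) -> 0
  row 29 [11101]: ((1 IMPLIES NOT 1) XOR ((1 XOR NOT 1) XOR (0 OR NOT 1))) -> 1
  row 30 [11110]: ((0 IMPLIES NOT 1) XOR ((1 XOR NOT 1) XOR (1 OR NOT 1))) -> 1
  row 31 [11111]: ((1 IMPLIES NOT 1) XOR ((1 XOR NOT 1) XOR (1 OR NOT 1))) -> 0
Full result column, 4 rows per line (a,b,c fixed per line; d,e runs 00..11 left to right):
  rows 0-3 [a,b,c=000]: 1111  = hex F
  rows 4-7 [a,b,c=001]: 0000  = hex 0
  rows 8-11 [a,b,c=010]: 0110  = hex 6
  rows 12-15 [a,b,c=011]: 1001  = hex 9
  rows 16-19 [a,b,c=100]: 0000  = hex 0
  rows 20-23 [a,b,c=101]: 1111  = hex F
  rows 24-27 [a,b,c=110]: 1001  = hex 9
  rows 28-31 [a,b,c=111]: 0110  = hex 6
Output column (row 0 .. row 31) = 11110000011010010000111110010110
Output column grouped in 4s = 1111 0000 0110 1001 0000 1111 1001 0110 = 0xF0690F96
Convert to decimal digit by digit (value = value*16 + digit):
  F -> 15
  15*16 + 0 = 240
  240*16 + 6 = 3846
  3846*16 + 9 = 61545
  61545*16 + 0 = 984720
  984720*16 + 15 (F) = 15755535
  15755535*16 + 9 = 252088569
  252088569*16 + 6 = 4033417110
Decimal = 4033417110

4033417110
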